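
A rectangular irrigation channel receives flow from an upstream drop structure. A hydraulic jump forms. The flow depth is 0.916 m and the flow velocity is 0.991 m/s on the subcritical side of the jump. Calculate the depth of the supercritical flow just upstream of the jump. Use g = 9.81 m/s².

Fr₂ = V₂/√(g·y₂) = 0.991/√(9.81×0.916) = 0.331.
Applying the sequent-depth relation in reverse, y₁/y₂ = ½[√(1 + 8Fr₂²) − 1] = ½[√1.874 − 1] = 0.185.
y₁ = 0.185 × 0.916 = 0.169 m.

y₁ = 0.169 m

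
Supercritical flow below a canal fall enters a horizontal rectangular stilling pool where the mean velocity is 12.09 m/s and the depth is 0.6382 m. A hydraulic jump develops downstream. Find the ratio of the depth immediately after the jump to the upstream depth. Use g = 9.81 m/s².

y₂/y₁ = 6.352

Fr₁ = V₁/√(g·y₁) = 12.09/√(9.81×0.6382) = 4.832.
From the momentum equation for a rectangular channel, y₂/y₁ = ½[√(1 + 8Fr₁²) − 1] = ½[√187.77 − 1] = 6.352.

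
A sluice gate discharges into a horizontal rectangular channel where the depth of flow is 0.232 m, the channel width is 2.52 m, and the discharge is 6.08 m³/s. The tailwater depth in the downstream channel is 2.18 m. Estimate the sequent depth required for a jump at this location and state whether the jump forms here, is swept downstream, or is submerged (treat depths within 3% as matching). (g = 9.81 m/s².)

y₂ = 2.15 m; the jump forms here

q = Q/b = 6.08/2.52 = 2.41 m²/s; V₁ = q/y₁ = 10.4 m/s. Fr₁ = V₁/√(g·y₁) = 6.89.
Bélanger equation: y₂/y₁ = ½[√(1 + 8Fr₁²) − 1] = ½[√381.2 − 1] = 9.26.
y₂ = 9.26 × 0.232 = 2.15 m.
Tailwater y_tw = 2.18 m: y_tw ≈ y₂, so the jump forms here.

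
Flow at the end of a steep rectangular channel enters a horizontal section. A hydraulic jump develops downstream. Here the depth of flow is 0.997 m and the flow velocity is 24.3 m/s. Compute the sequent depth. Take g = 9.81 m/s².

Fr₁ = V₁/√(g·y₁) = 24.3/√(9.81×0.997) = 7.77.
From the momentum equation for a rectangular channel, y₂/y₁ = ½[√(1 + 8Fr₁²) − 1] = ½[√484.0 − 1] = 10.5.
y₂ = 10.5 × 0.997 = 10.5 m.

y₂ = 10.5 m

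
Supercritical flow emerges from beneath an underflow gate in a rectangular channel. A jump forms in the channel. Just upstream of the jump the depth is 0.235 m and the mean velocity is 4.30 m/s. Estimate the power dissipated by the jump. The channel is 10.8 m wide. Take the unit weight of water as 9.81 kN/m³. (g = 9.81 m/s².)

P = 29.0 kW

Fr₁ = V₁/√(g·y₁) = 4.30/√(9.81×0.235) = 2.83.
By Bélanger, y₂/y₁ = ½[√(1 + 8Fr₁²) − 1] = ½[√65.16 − 1] = 3.54.
y₂ = 3.54 × 0.235 = 0.831 m.
q = V₁·y₁ = 4.30 × 0.235 = 1.01 m²/s. V₂ = q/y₂ = 1.01/0.831 = 1.22 m/s. E₁ = y₁ + V₁²/2g = 1.18 m; E₂ = y₂ + V₂²/2g = 0.906 m. ΔE = E₁ − E₂ = 0.271 m.
Q = q·b = 1.01 × 10.8 = 10.9 m³/s. P = γ·Q·ΔE = 9.81 × 10.9 × 0.271 = 29.0 kW.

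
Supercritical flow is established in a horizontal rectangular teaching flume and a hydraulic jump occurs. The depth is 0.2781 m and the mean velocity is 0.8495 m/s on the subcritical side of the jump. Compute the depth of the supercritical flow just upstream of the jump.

y₁ = 0.1064 m

Fr₂ = V₂/√(g·y₂) = 0.8495/√(9.81×0.2781) = 0.5143.
From the momentum equation (using Fr₂), y₁/y₂ = ½[√(1 + 8Fr₂²) − 1] = ½[√3.1162 − 1] = 0.3826.
y₁ = 0.3826 × 0.2781 = 0.1064 m.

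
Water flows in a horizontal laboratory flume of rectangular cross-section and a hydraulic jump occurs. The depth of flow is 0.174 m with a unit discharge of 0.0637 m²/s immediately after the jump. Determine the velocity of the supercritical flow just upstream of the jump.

V₂ = q/y₂ = 0.0637/0.174 = 0.366 m/s; Fr₂ = V₂/√(g·y₂) = 0.280.
The Bélanger relation is symmetric: y₁/y₂ = ½[√(1 + 8Fr₂²) − 1] = ½[√1.628 − 1] = 0.138.
y₁ = 0.138 × 0.174 = 0.0240 m.
V₁ = q/y₁ = 0.0637/0.0240 = 2.65 m/s.

V₁ = 2.65 m/s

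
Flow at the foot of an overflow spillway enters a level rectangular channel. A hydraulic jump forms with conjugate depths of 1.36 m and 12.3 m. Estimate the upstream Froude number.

Fr₁ = 6.74

For a rectangular channel the momentum equation gives q² = ½·g·y₁·y₂·(y₁ + y₂) = ½×9.81×1.36×12.3×13.7 = 1121.
q = √1121 = 33.5 m²/s.
V₁ = q/y₁ = 24.6 m/s; Fr₁ = V₁/√(g·y₁) = 6.74.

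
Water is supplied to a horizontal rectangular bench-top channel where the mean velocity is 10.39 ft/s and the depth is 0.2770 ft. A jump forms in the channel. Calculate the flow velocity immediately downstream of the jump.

Fr₁ = V₁/√(g·y₁) = 10.39/√(32.2×0.2770) = 3.479.
Bélanger equation: y₂/y₁ = ½[√(1 + 8Fr₁²) − 1] = ½[√97.825 − 1] = 4.445.
y₂ = 4.445 × 0.2770 = 1.231 ft.
q = V₁·y₁ = 10.39 × 0.2770 = 2.878 ft²/s.
V₂ = q/y₂ = 2.878/1.231 = 2.337 ft/s.

V₂ = 2.337 ft/s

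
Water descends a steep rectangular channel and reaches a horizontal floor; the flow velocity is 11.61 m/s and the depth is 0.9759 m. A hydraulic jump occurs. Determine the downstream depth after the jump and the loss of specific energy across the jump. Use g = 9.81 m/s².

Fr₁ = V₁/√(g·y₁) = 11.61/√(9.81×0.9759) = 3.752.
Sequent-depth ratio: y₂/y₁ = ½[√(1 + 8Fr₁²) − 1] = ½[√113.64 − 1] = 4.830.
y₂ = 4.830 × 0.9759 = 4.714 m.
q = V₁·y₁ = 11.61 × 0.9759 = 11.33 m²/s. V₂ = q/y₂ = 11.33/4.714 = 2.404 m/s. E₁ = y₁ + V₁²/2g = 7.846 m; E₂ = y₂ + V₂²/2g = 5.008 m. ΔE = E₁ − E₂ = 2.838 m.

y₂ = 4.714 m; ΔE = 2.838 m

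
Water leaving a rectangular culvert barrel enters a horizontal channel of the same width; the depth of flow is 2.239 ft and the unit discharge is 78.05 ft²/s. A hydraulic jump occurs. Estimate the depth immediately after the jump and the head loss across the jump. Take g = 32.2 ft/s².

V₁ = q/y₁ = 78.05/2.239 = 34.86 ft/s. Fr₁ = V₁/√(g·y₁) = 34.86/√(32.2×2.239) = 4.105.
By Bélanger, y₂/y₁ = ½[√(1 + 8Fr₁²) − 1] = ½[√135.84 − 1] = 5.328.
y₂ = 5.328 × 2.239 = 11.93 ft.
V₂ = q/y₂ = 78.05/11.93 = 6.543 ft/s. E₁ = y₁ + V₁²/2g = 21.11 ft; E₂ = y₂ + V₂²/2g = 12.59 ft. ΔE = E₁ − E₂ = 8.515 ft.

y₂ = 11.93 ft; ΔE = 8.515 ft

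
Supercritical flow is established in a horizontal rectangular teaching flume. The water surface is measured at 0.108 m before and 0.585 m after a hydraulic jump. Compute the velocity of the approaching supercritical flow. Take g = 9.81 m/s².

For a rectangular channel the momentum equation gives q² = ½·g·y₁·y₂·(y₁ + y₂) = ½×9.81×0.108×0.585×0.693 = 0.215.
q = √0.215 = 0.463 m²/s.
V₁ = q/y₁ = 0.463/0.108 = 4.29 m/s.

V₁ = 4.29 m/s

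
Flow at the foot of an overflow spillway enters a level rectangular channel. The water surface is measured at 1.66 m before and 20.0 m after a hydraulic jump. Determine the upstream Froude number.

For a rectangular channel the momentum equation gives q² = ½·g·y₁·y₂·(y₁ + y₂) = ½×9.81×1.66×20.0×21.7 = 3527.
q = √3527 = 59.4 m²/s.
V₁ = q/y₁ = 35.8 m/s; Fr₁ = V₁/√(g·y₁) = 8.87.

Fr₁ = 8.87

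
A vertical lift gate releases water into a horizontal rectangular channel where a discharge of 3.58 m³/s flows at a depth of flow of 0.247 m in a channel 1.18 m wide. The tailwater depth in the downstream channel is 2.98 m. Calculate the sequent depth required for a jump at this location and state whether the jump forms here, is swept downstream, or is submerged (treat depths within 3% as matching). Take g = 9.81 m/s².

y₂ = 2.64 m; the jump is submerged

q = Q/b = 3.58/1.18 = 3.03 m²/s; V₁ = q/y₁ = 12.3 m/s. Fr₁ = V₁/√(g·y₁) = 7.89.
Sequent-depth ratio: y₂/y₁ = ½[√(1 + 8Fr₁²) − 1] = ½[√499.1 − 1] = 10.7.
y₂ = 10.7 × 0.247 = 2.64 m.
Tailwater y_tw = 2.98 m: y_tw > y₂, so the jump is submerged.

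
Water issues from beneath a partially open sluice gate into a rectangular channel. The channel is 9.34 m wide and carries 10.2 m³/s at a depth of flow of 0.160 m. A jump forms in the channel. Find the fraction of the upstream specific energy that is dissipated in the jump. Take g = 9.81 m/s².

q = Q/b = 10.2/9.34 = 1.09 m²/s; V₁ = q/y₁ = 6.83 m/s. Fr₁ = V₁/√(g·y₁) = 5.45.
From the momentum equation for a rectangular channel, y₂/y₁ = ½[√(1 + 8Fr₁²) − 1] = ½[√238.4 − 1] = 7.22.
y₂ = 7.22 × 0.160 = 1.16 m.
E₁ = y₁ + V₁²/2g = 2.53 m. ΔE = (y₂ − y₁)³/(4y₁y₂) = 1.33 m. ΔE/E₁ = 1.33/2.53 = 0.526.

ΔE/E₁ = 0.526 (52.6%)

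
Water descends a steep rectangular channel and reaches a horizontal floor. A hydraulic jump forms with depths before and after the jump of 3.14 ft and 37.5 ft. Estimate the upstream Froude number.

Fr₁ = 8.79

For a rectangular channel the momentum equation gives q² = ½·g·y₁·y₂·(y₁ + y₂) = ½×32.2×3.14×37.5×40.6 = 77044.
q = √77044 = 278 ft²/s.
V₁ = q/y₁ = 88.4 ft/s; Fr₁ = V₁/√(g·y₁) = 8.79.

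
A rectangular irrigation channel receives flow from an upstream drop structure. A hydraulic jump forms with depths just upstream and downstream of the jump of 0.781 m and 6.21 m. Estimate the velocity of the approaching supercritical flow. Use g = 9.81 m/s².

For a rectangular channel the momentum equation gives q² = ½·g·y₁·y₂·(y₁ + y₂) = ½×9.81×0.781×6.21×6.99 = 166.
q = √166 = 12.9 m²/s.
V₁ = q/y₁ = 12.9/0.781 = 16.5 m/s.

V₁ = 16.5 m/s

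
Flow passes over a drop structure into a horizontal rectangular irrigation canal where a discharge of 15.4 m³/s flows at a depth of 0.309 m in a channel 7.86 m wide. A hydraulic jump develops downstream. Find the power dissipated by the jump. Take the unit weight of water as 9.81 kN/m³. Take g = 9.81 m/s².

q = Q/b = 15.4/7.86 = 1.96 m²/s; V₁ = q/y₁ = 6.34 m/s. Fr₁ = V₁/√(g·y₁) = 3.64.
Sequent-depth ratio: y₂/y₁ = ½[√(1 + 8Fr₁²) − 1] = ½[√107.1 − 1] = 4.67.
y₂ = 4.67 × 0.309 = 1.44 m.
Head loss: ΔE = (y₂ − y₁)³/(4y₁y₂) = (1.44 − 0.309)³/(4×0.309×1.44) = 1.46/1.79 = 0.820 m.
P = γ·Q·ΔE = 9.81 × 15.4 × 0.820 = 124 kW.

P = 124 kW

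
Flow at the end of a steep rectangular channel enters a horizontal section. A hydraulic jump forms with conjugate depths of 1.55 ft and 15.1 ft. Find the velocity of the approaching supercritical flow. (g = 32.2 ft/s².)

For a rectangular channel the momentum equation gives q² = ½·g·y₁·y₂·(y₁ + y₂) = ½×32.2×1.55×15.1×16.6 = 6274.
q = √6274 = 79.2 ft²/s.
V₁ = q/y₁ = 79.2/1.55 = 51.1 ft/s.

V₁ = 51.1 ft/s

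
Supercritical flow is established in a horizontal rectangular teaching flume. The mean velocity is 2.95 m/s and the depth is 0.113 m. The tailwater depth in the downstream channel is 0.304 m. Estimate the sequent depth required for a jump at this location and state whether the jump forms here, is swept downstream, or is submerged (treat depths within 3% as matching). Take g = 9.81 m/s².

y₂ = 0.395 m; the jump is swept downstream

Fr₁ = V₁/√(g·y₁) = 2.95/√(9.81×0.113) = 2.80.
By Bélanger, y₂/y₁ = ½[√(1 + 8Fr₁²) − 1] = ½[√63.80 − 1] = 3.49.
y₂ = 3.49 × 0.113 = 0.395 m.
Tailwater y_tw = 0.304 m: y_tw < y₂, so the jump is swept downstream.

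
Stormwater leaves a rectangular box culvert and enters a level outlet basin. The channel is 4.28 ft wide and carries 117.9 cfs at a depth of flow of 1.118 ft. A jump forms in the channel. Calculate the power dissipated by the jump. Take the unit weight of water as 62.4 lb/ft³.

P = 56.92 hp

q = Q/b = 117.9/4.28 = 27.55 ft²/s; V₁ = q/y₁ = 24.64 ft/s. Fr₁ = V₁/√(g·y₁) = 4.107.
From the momentum equation for a rectangular channel, y₂/y₁ = ½[√(1 + 8Fr₁²) − 1] = ½[√135.91 − 1] = 5.329.
y₂ = 5.329 × 1.118 = 5.958 ft.
Head loss: ΔE = (y₂ − y₁)³/(4y₁y₂) = (5.958 − 1.118)³/(4×1.118×5.958) = 113.4/26.64 = 4.255 ft.
P = γ·Q·ΔE/550 = 62.4 × 117.9 × 4.255 / 550 = 56.92 hp.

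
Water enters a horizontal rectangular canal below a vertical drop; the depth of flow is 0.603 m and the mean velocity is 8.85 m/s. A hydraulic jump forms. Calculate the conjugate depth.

y₂ = 2.82 m

Fr₁ = V₁/√(g·y₁) = 8.85/√(9.81×0.603) = 3.64.
From the momentum equation for a rectangular channel, y₂/y₁ = ½[√(1 + 8Fr₁²) − 1] = ½[√106.9 − 1] = 4.67.
y₂ = 4.67 × 0.603 = 2.82 m.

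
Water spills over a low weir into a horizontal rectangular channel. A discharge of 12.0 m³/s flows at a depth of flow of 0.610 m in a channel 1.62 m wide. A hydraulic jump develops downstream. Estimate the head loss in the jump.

q = Q/b = 12.0/1.62 = 7.41 m²/s; V₁ = q/y₁ = 12.1 m/s. Fr₁ = V₁/√(g·y₁) = 4.96.
Bélanger equation: y₂/y₁ = ½[√(1 + 8Fr₁²) − 1] = ½[√198.1 − 1] = 6.54.
y₂ = 6.54 × 0.610 = 3.99 m.
Head loss: ΔE = (y₂ − y₁)³/(4y₁y₂) = (3.99 − 0.610)³/(4×0.610×3.99) = 38.6/9.73 = 3.96 m.

ΔE = 3.96 m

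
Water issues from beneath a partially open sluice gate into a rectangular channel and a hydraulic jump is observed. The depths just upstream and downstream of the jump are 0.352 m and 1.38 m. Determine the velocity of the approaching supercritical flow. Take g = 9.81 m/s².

For a rectangular channel the momentum equation gives q² = ½·g·y₁·y₂·(y₁ + y₂) = ½×9.81×0.352×1.38×1.73 = 4.13.
q = √4.13 = 2.03 m²/s.
V₁ = q/y₁ = 2.03/0.352 = 5.77 m/s.

V₁ = 5.77 m/s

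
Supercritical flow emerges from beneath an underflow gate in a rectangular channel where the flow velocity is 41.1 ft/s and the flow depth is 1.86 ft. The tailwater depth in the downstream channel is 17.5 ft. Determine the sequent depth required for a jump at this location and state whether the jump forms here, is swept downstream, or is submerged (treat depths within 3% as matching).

y₂ = 13.1 ft; the jump is submerged

Fr₁ = V₁/√(g·y₁) = 41.1/√(32.2×1.86) = 5.31.
By Bélanger, y₂/y₁ = ½[√(1 + 8Fr₁²) − 1] = ½[√226.6 − 1] = 7.03.
y₂ = 7.03 × 1.86 = 13.1 ft.
Tailwater y_tw = 17.5 ft: y_tw > y₂, so the jump is submerged.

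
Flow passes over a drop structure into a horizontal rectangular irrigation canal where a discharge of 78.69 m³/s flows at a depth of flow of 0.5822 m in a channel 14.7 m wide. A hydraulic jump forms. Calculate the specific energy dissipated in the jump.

ΔE = 1.826 m

q = Q/b = 78.69/14.7 = 5.353 m²/s; V₁ = q/y₁ = 9.195 m/s. Fr₁ = V₁/√(g·y₁) = 3.847.
Sequent-depth ratio: y₂/y₁ = ½[√(1 + 8Fr₁²) − 1] = ½[√119.42 − 1] = 4.964.
y₂ = 4.964 × 0.5822 = 2.890 m.
Head loss: ΔE = (y₂ − y₁)³/(4y₁y₂) = (2.890 − 0.5822)³/(4×0.5822×2.890) = 12.29/6.730 = 1.826 m.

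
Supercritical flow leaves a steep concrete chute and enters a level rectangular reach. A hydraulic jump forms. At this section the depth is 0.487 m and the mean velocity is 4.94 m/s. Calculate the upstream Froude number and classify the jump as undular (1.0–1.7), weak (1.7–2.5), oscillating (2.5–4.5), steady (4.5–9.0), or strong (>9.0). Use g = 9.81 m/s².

Fr₁ = 2.26; weak jump

Fr₁ = V₁/√(g·y₁) = 4.94/√(9.81×0.487) = 2.26.
Fr₁ = 2.26 lies in the weak range.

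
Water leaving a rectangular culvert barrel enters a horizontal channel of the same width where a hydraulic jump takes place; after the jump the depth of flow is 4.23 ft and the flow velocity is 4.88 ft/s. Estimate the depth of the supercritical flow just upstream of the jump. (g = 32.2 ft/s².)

Fr₂ = V₂/√(g·y₂) = 4.88/√(32.2×4.23) = 0.418.
From the momentum equation (using Fr₂), y₁/y₂ = ½[√(1 + 8Fr₂²) − 1] = ½[√2.399 − 1] = 0.274.
y₁ = 0.274 × 4.23 = 1.16 ft.

y₁ = 1.16 ft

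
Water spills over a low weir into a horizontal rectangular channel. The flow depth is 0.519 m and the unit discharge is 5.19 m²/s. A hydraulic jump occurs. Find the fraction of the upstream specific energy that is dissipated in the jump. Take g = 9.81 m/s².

ΔE/E₁ = 0.438 (43.8%)

V₁ = q/y₁ = 5.19/0.519 = 10.0 m/s. Fr₁ = V₁/√(g·y₁) = 10.0/√(9.81×0.519) = 4.43.
Bélanger equation: y₂/y₁ = ½[√(1 + 8Fr₁²) − 1] = ½[√158.1 − 1] = 5.79.
y₂ = 5.79 × 0.519 = 3.00 m.
E₁ = y₁ + V₁²/2g = 5.62 m. ΔE = (y₂ − y₁)³/(4y₁y₂) = 2.46 m. ΔE/E₁ = 2.46/5.62 = 0.438.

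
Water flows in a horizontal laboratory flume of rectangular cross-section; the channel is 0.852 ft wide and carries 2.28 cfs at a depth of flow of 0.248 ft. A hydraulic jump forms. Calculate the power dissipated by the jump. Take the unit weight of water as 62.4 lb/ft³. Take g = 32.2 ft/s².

q = Q/b = 2.28/0.852 = 2.68 ft²/s; V₁ = q/y₁ = 10.8 ft/s. Fr₁ = V₁/√(g·y₁) = 3.82.
Sequent-depth ratio: y₂/y₁ = ½[√(1 + 8Fr₁²) − 1] = ½[√117.6 − 1] = 4.92.
y₂ = 4.92 × 0.248 = 1.22 ft.
V₂ = q/y₂ = 2.68/1.22 = 2.19 ft/s. E₁ = y₁ + V₁²/2g = 2.06 ft; E₂ = y₂ + V₂²/2g = 1.30 ft. ΔE = E₁ − E₂ = 0.760 ft.
P = γ·Q·ΔE/550 = 62.4 × 2.28 × 0.760 / 550 = 0.197 hp.

P = 0.197 hp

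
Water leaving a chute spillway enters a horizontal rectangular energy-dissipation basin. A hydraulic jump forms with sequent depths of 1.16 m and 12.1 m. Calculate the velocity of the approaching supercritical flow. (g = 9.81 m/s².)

V₁ = 26.0 m/s

For a rectangular channel the momentum equation gives q² = ½·g·y₁·y₂·(y₁ + y₂) = ½×9.81×1.16×12.1×13.3 = 913.
q = √913 = 30.2 m²/s.
V₁ = q/y₁ = 30.2/1.16 = 26.0 m/s.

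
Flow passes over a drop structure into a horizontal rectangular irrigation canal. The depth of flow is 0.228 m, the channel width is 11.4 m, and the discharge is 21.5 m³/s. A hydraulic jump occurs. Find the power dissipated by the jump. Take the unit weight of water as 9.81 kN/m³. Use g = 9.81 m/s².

P = 417 kW

q = Q/b = 21.5/11.4 = 1.89 m²/s; V₁ = q/y₁ = 8.27 m/s. Fr₁ = V₁/√(g·y₁) = 5.53.
By Bélanger, y₂/y₁ = ½[√(1 + 8Fr₁²) − 1] = ½[√245.7 − 1] = 7.34.
y₂ = 7.34 × 0.228 = 1.67 m.
Head loss: ΔE = (y₂ − y₁)³/(4y₁y₂) = (1.67 − 0.228)³/(4×0.228×1.67) = 3.02/1.53 = 1.98 m.
P = γ·Q·ΔE = 9.81 × 21.5 × 1.98 = 417 kW.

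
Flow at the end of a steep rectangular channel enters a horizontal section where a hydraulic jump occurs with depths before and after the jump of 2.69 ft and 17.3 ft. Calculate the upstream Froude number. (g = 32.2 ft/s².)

For a rectangular channel the momentum equation gives q² = ½·g·y₁·y₂·(y₁ + y₂) = ½×32.2×2.69×17.3×20.0 = 14977.
q = √14977 = 122 ft²/s.
V₁ = q/y₁ = 45.5 ft/s; Fr₁ = V₁/√(g·y₁) = 4.89.

Fr₁ = 4.89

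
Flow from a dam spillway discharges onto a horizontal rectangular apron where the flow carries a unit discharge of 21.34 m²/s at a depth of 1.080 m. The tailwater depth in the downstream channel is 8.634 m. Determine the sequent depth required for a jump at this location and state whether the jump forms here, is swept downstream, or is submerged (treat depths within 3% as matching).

V₁ = q/y₁ = 21.34/1.080 = 19.76 m/s. Fr₁ = V₁/√(g·y₁) = 19.76/√(9.81×1.080) = 6.070.
By Bélanger, y₂/y₁ = ½[√(1 + 8Fr₁²) − 1] = ½[√295.81 − 1] = 8.100.
y₂ = 8.100 × 1.080 = 8.747 m.
Tailwater y_tw = 8.634 m: y_tw ≈ y₂, so the jump forms here.

y₂ = 8.747 m; the jump forms here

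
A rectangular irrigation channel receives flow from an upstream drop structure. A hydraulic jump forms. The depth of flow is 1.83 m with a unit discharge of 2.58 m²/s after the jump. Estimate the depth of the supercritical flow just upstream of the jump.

V₂ = q/y₂ = 2.58/1.83 = 1.41 m/s; Fr₂ = V₂/√(g·y₂) = 0.333.
From the momentum equation (using Fr₂), y₁/y₂ = ½[√(1 + 8Fr₂²) − 1] = ½[√1.886 − 1] = 0.187.
y₁ = 0.187 × 1.83 = 0.341 m.

y₁ = 0.341 m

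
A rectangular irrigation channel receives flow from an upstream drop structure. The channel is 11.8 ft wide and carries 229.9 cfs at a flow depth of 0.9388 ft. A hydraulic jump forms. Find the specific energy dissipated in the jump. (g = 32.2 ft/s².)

q = Q/b = 229.9/11.8 = 19.48 ft²/s; V₁ = q/y₁ = 20.75 ft/s. Fr₁ = V₁/√(g·y₁) = 3.775.
Bélanger equation: y₂/y₁ = ½[√(1 + 8Fr₁²) − 1] = ½[√114.98 − 1] = 4.861.
y₂ = 4.861 × 0.9388 = 4.564 ft.
Head loss: ΔE = (y₂ − y₁)³/(4y₁y₂) = (4.564 − 0.9388)³/(4×0.9388×4.564) = 47.64/17.14 = 2.780 ft.

ΔE = 2.780 ft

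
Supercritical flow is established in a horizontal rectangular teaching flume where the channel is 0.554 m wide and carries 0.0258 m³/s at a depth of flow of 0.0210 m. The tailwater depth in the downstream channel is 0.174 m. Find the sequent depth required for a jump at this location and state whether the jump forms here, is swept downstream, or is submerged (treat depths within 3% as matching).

y₂ = 0.135 m; the jump is submerged

q = Q/b = 0.0258/0.554 = 0.0466 m²/s; V₁ = q/y₁ = 2.22 m/s. Fr₁ = V₁/√(g·y₁) = 4.89.
Conjugate-depth relation: y₂/y₁ = ½[√(1 + 8Fr₁²) − 1] = ½[√192.0 − 1] = 6.43.
y₂ = 6.43 × 0.0210 = 0.135 m.
Tailwater y_tw = 0.174 m: y_tw > y₂, so the jump is submerged.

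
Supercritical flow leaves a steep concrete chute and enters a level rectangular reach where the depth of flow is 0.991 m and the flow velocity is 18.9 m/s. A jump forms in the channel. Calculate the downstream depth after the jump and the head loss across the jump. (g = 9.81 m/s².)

y₂ = 8.01 m; ΔE = 10.9 m

Fr₁ = V₁/√(g·y₁) = 18.9/√(9.81×0.991) = 6.06.
Conjugate-depth relation: y₂/y₁ = ½[√(1 + 8Fr₁²) − 1] = ½[√294.9 − 1] = 8.09.
y₂ = 8.09 × 0.991 = 8.01 m.
Head loss: ΔE = (y₂ − y₁)³/(4y₁y₂) = (8.01 − 0.991)³/(4×0.991×8.01) = 346/31.8 = 10.9 m.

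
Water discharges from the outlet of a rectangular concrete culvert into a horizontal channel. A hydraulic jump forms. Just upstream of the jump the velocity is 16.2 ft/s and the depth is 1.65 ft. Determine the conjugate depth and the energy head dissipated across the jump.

Fr₁ = V₁/√(g·y₁) = 16.2/√(32.2×1.65) = 2.22.
Bélanger equation: y₂/y₁ = ½[√(1 + 8Fr₁²) − 1] = ½[√40.52 − 1] = 2.68.
y₂ = 2.68 × 1.65 = 4.43 ft.
Head loss: ΔE = (y₂ − y₁)³/(4y₁y₂) = (4.43 − 1.65)³/(4×1.65×4.43) = 21.4/29.2 = 0.733 ft.

y₂ = 4.43 ft; ΔE = 0.733 ft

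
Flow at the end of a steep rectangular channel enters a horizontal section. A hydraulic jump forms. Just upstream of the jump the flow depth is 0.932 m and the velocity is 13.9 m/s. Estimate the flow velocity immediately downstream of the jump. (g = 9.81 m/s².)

V₂ = 2.31 m/s

Fr₁ = V₁/√(g·y₁) = 13.9/√(9.81×0.932) = 4.60.
From the momentum equation for a rectangular channel, y₂/y₁ = ½[√(1 + 8Fr₁²) − 1] = ½[√170.1 − 1] = 6.02.
y₂ = 6.02 × 0.932 = 5.61 m.
q = V₁·y₁ = 13.9 × 0.932 = 13.0 m²/s.
V₂ = q/y₂ = 13.0/5.61 = 2.31 m/s.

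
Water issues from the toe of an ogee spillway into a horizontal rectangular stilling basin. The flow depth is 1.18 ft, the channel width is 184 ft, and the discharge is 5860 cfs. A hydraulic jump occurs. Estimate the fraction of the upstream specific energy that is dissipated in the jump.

q = Q/b = 5860/184 = 31.8 ft²/s; V₁ = q/y₁ = 27.0 ft/s. Fr₁ = V₁/√(g·y₁) = 4.38.
Bélanger equation: y₂/y₁ = ½[√(1 + 8Fr₁²) − 1] = ½[√154.4 − 1] = 5.71.
y₂ = 5.71 × 1.18 = 6.74 ft.
E₁ = y₁ + V₁²/2g = 12.5 ft. ΔE = (y₂ − y₁)³/(4y₁y₂) = 5.40 ft. ΔE/E₁ = 5.40/12.5 = 0.433.

ΔE/E₁ = 0.433 (43.3%)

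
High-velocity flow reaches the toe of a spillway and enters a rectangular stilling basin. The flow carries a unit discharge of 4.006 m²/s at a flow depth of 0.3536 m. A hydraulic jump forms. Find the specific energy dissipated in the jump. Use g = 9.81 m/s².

ΔE = 3.926 m

V₁ = q/y₁ = 4.006/0.3536 = 11.33 m/s. Fr₁ = V₁/√(g·y₁) = 11.33/√(9.81×0.3536) = 6.083.
Bélanger equation: y₂/y₁ = ½[√(1 + 8Fr₁²) − 1] = ½[√297.01 − 1] = 8.117.
y₂ = 8.117 × 0.3536 = 2.870 m.
V₂ = q/y₂ = 4.006/2.870 = 1.396 m/s. E₁ = y₁ + V₁²/2g = 6.895 m; E₂ = y₂ + V₂²/2g = 2.969 m. ΔE = E₁ − E₂ = 3.926 m.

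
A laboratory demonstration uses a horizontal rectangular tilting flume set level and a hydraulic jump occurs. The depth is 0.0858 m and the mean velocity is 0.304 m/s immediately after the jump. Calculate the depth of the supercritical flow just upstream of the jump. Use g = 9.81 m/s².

Fr₂ = V₂/√(g·y₂) = 0.304/√(9.81×0.0858) = 0.331.
Since the conjugate-depth ratio holds either way, y₁/y₂ = ½[√(1 + 8Fr₂²) − 1] = ½[√1.878 − 1] = 0.185.
y₁ = 0.185 × 0.0858 = 0.0159 m.

y₁ = 0.0159 m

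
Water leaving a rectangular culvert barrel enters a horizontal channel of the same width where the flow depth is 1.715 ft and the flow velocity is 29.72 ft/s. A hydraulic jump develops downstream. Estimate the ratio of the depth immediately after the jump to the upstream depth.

Fr₁ = V₁/√(g·y₁) = 29.72/√(32.2×1.715) = 3.999.
Sequent-depth ratio: y₂/y₁ = ½[√(1 + 8Fr₁²) − 1] = ½[√128.96 − 1] = 5.178.

y₂/y₁ = 5.178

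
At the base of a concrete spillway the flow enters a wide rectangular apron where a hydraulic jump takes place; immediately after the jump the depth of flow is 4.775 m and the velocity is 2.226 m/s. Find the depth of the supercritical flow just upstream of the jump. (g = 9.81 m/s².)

Fr₂ = V₂/√(g·y₂) = 2.226/√(9.81×4.775) = 0.3252.
From the momentum equation (using Fr₂), y₁/y₂ = ½[√(1 + 8Fr₂²) − 1] = ½[√1.8462 − 1] = 0.1794.
y₁ = 0.1794 × 4.775 = 0.8566 m.

y₁ = 0.8566 m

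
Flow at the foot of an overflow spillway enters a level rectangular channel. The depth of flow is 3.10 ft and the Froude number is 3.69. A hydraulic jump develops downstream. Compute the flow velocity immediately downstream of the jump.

Fr₁ = 3.69 (given).
Conjugate-depth relation: y₂/y₁ = ½[√(1 + 8Fr₁²) − 1] = ½[√109.9 − 1] = 4.74.
y₂ = 4.74 × 3.10 = 14.7 ft.
V₁ = Fr₁·√(g·y₁) = 3.69×√(32.2×3.10) = 36.9 ft/s; q = V₁·y₁ = 114 ft²/s.
V₂ = q/y₂ = 114/14.7 = 7.77 ft/s.

V₂ = 7.77 ft/s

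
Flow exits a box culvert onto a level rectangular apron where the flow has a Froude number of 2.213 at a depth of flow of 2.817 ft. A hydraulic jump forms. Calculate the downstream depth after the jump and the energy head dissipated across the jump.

Fr₁ = 2.213 (given).
Conjugate-depth relation: y₂/y₁ = ½[√(1 + 8Fr₁²) − 1] = ½[√40.179 − 1] = 2.669.
y₂ = 2.669 × 2.817 = 7.520 ft.
V₁ = Fr₁·√(g·y₁) = 2.213×√(32.2×2.817) = 21.08 ft/s; q = V₁·y₁ = 59.37 ft²/s. V₂ = q/y₂ = 59.37/7.520 = 7.896 ft/s. E₁ = y₁ + V₁²/2g = 9.715 ft; E₂ = y₂ + V₂²/2g = 8.488 ft. ΔE = E₁ − E₂ = 1.227 ft.

y₂ = 7.520 ft; ΔE = 1.227 ft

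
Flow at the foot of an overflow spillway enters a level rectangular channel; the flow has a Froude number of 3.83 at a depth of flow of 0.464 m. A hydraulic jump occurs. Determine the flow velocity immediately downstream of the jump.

V₂ = 1.65 m/s

Fr₁ = 3.83 (given).
Bélanger equation: y₂/y₁ = ½[√(1 + 8Fr₁²) − 1] = ½[√118.4 − 1] = 4.94.
y₂ = 4.94 × 0.464 = 2.29 m.
V₁ = Fr₁·√(g·y₁) = 3.83×√(9.81×0.464) = 8.17 m/s; q = V₁·y₁ = 3.79 m²/s.
V₂ = q/y₂ = 3.79/2.29 = 1.65 m/s.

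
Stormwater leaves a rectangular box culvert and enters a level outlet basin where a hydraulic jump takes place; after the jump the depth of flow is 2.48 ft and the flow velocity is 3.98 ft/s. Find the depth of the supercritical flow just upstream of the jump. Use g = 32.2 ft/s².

y₁ = 0.754 ft

Fr₂ = V₂/√(g·y₂) = 3.98/√(32.2×2.48) = 0.445.
Applying the sequent-depth relation in reverse, y₁/y₂ = ½[√(1 + 8Fr₂²) − 1] = ½[√2.587 − 1] = 0.304.
y₁ = 0.304 × 2.48 = 0.754 ft.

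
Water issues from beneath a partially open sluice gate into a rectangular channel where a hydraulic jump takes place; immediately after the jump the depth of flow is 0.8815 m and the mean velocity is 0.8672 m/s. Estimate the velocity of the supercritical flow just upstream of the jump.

Fr₂ = V₂/√(g·y₂) = 0.8672/√(9.81×0.8815) = 0.2949.
Since the conjugate-depth ratio holds either way, y₁/y₂ = ½[√(1 + 8Fr₂²) − 1] = ½[√1.6957 − 1] = 0.1511.
y₁ = 0.1511 × 0.8815 = 0.1332 m.
V₁ = q/y₁ = 0.7644/0.1332 = 5.739 m/s.

V₁ = 5.739 m/s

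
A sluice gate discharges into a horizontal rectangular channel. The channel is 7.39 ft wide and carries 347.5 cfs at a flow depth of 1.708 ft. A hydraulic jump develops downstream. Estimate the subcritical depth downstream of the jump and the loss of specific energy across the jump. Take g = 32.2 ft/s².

y₂ = 8.154 ft; ΔE = 4.807 ft

q = Q/b = 347.5/7.39 = 47.02 ft²/s; V₁ = q/y₁ = 27.53 ft/s. Fr₁ = V₁/√(g·y₁) = 3.712.
Conjugate-depth relation: y₂/y₁ = ½[√(1 + 8Fr₁²) − 1] = ½[√111.25 − 1] = 4.774.
y₂ = 4.774 × 1.708 = 8.154 ft.
Head loss: ΔE = (y₂ − y₁)³/(4y₁y₂) = (8.154 − 1.708)³/(4×1.708×8.154) = 267.8/55.71 = 4.807 ft.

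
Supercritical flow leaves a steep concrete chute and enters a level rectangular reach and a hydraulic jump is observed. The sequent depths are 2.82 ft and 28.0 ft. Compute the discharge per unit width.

q = 198 ft²/s

For a rectangular channel the momentum equation gives q² = ½·g·y₁·y₂·(y₁ + y₂) = ½×32.2×2.82×28.0×30.8 = 39180.
q = √39180 = 198 ft²/s.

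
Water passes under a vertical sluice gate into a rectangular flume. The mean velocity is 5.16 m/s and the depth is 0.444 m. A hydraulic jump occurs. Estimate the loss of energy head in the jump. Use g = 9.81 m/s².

ΔE = 0.307 m

Fr₁ = V₁/√(g·y₁) = 5.16/√(9.81×0.444) = 2.47.
Sequent-depth ratio: y₂/y₁ = ½[√(1 + 8Fr₁²) − 1] = ½[√49.90 − 1] = 3.03.
y₂ = 3.03 × 0.444 = 1.35 m.
q = V₁·y₁ = 5.16 × 0.444 = 2.29 m²/s. V₂ = q/y₂ = 2.29/1.35 = 1.70 m/s. E₁ = y₁ + V₁²/2g = 1.80 m; E₂ = y₂ + V₂²/2g = 1.49 m. ΔE = E₁ − E₂ = 0.307 m.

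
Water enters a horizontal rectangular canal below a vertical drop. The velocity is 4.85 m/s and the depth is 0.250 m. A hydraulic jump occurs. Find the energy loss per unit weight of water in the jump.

Fr₁ = V₁/√(g·y₁) = 4.85/√(9.81×0.250) = 3.10.
From the momentum equation for a rectangular channel, y₂/y₁ = ½[√(1 + 8Fr₁²) − 1] = ½[√77.73 − 1] = 3.91.
y₂ = 3.91 × 0.250 = 0.977 m.
q = V₁·y₁ = 4.85 × 0.250 = 1.21 m²/s. V₂ = q/y₂ = 1.21/0.977 = 1.24 m/s. E₁ = y₁ + V₁²/2g = 1.45 m; E₂ = y₂ + V₂²/2g = 1.06 m. ΔE = E₁ − E₂ = 0.393 m.

ΔE = 0.393 m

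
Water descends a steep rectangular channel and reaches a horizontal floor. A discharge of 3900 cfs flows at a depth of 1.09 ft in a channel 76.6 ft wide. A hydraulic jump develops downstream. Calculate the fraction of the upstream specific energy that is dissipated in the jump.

ΔE/E₁ = 0.659 (65.9%)

q = Q/b = 3900/76.6 = 50.9 ft²/s; V₁ = q/y₁ = 46.7 ft/s. Fr₁ = V₁/√(g·y₁) = 7.88.
Bélanger equation: y₂/y₁ = ½[√(1 + 8Fr₁²) − 1] = ½[√498.3 − 1] = 10.7.
y₂ = 10.7 × 1.09 = 11.6 ft.
E₁ = y₁ + V₁²/2g = 35.0 ft. ΔE = (y₂ − y₁)³/(4y₁y₂) = 23.1 ft. ΔE/E₁ = 23.1/35.0 = 0.659.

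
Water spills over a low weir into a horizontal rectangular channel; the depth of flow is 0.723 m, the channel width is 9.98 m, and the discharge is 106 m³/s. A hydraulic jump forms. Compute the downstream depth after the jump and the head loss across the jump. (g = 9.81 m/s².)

y₂ = 5.29 m; ΔE = 6.23 m

q = Q/b = 106/9.98 = 10.6 m²/s; V₁ = q/y₁ = 14.7 m/s. Fr₁ = V₁/√(g·y₁) = 5.52.
Bélanger equation: y₂/y₁ = ½[√(1 + 8Fr₁²) − 1] = ½[√244.4 − 1] = 7.32.
y₂ = 7.32 × 0.723 = 5.29 m.
Head loss: ΔE = (y₂ − y₁)³/(4y₁y₂) = (5.29 − 0.723)³/(4×0.723×5.29) = 95.3/15.3 = 6.23 m.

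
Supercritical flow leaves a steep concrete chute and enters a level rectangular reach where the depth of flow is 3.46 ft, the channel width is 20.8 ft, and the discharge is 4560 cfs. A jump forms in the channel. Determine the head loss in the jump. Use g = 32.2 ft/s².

ΔE = 37.1 ft

q = Q/b = 4560/20.8 = 219 ft²/s; V₁ = q/y₁ = 63.4 ft/s. Fr₁ = V₁/√(g·y₁) = 6.00.
By Bélanger, y₂/y₁ = ½[√(1 + 8Fr₁²) − 1] = ½[√289.3 − 1] = 8.00.
y₂ = 8.00 × 3.46 = 27.7 ft.
Head loss: ΔE = (y₂ − y₁)³/(4y₁y₂) = (27.7 − 3.46)³/(4×3.46×27.7) = 14232/383 = 37.1 ft.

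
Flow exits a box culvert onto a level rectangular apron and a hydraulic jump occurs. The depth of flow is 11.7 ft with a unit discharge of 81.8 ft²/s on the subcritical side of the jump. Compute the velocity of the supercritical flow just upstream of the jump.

V₁ = 32.7 ft/s

V₂ = q/y₂ = 81.8/11.7 = 6.99 ft/s; Fr₂ = V₂/√(g·y₂) = 0.360.
Since the conjugate-depth ratio holds either way, y₁/y₂ = ½[√(1 + 8Fr₂²) − 1] = ½[√2.038 − 1] = 0.214.
y₁ = 0.214 × 11.7 = 2.50 ft.
V₁ = q/y₁ = 81.8/2.50 = 32.7 ft/s.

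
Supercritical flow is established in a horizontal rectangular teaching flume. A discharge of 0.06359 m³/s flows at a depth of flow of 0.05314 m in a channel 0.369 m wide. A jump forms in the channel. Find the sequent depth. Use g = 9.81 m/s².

y₂ = 0.3120 m

q = Q/b = 0.06359/0.369 = 0.1723 m²/s; V₁ = q/y₁ = 3.243 m/s. Fr₁ = V₁/√(g·y₁) = 4.492.
From the momentum equation for a rectangular channel, y₂/y₁ = ½[√(1 + 8Fr₁²) − 1] = ½[√162.39 − 1] = 5.872.
y₂ = 5.872 × 0.05314 = 0.3120 m.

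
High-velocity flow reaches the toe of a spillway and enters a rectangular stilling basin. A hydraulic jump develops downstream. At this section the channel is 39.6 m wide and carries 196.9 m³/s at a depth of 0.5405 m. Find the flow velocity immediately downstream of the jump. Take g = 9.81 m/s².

q = Q/b = 196.9/39.6 = 4.972 m²/s; V₁ = q/y₁ = 9.199 m/s. Fr₁ = V₁/√(g·y₁) = 3.995.
Sequent-depth ratio: y₂/y₁ = ½[√(1 + 8Fr₁²) − 1] = ½[√128.68 − 1] = 5.172.
y₂ = 5.172 × 0.5405 = 2.795 m.
V₂ = q/y₂ = 4.972/2.795 = 1.779 m/s.

V₂ = 1.779 m/s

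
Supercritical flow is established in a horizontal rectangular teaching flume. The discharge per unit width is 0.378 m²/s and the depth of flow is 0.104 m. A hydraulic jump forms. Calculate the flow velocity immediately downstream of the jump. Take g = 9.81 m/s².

V₂ = 0.788 m/s

V₁ = q/y₁ = 0.378/0.104 = 3.63 m/s. Fr₁ = V₁/√(g·y₁) = 3.63/√(9.81×0.104) = 3.60.
By Bélanger, y₂/y₁ = ½[√(1 + 8Fr₁²) − 1] = ½[√104.6 − 1] = 4.61.
y₂ = 4.61 × 0.104 = 0.480 m.
V₂ = q/y₂ = 0.378/0.480 = 0.788 m/s.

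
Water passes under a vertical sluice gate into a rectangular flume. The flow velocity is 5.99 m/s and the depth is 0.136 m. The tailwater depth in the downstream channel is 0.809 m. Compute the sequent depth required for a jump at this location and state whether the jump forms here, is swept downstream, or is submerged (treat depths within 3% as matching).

y₂ = 0.932 m; the jump is swept downstream

Fr₁ = V₁/√(g·y₁) = 5.99/√(9.81×0.136) = 5.19.
From the momentum equation for a rectangular channel, y₂/y₁ = ½[√(1 + 8Fr₁²) − 1] = ½[√216.1 − 1] = 6.85.
y₂ = 6.85 × 0.136 = 0.932 m.
Tailwater y_tw = 0.809 m: y_tw < y₂, so the jump is swept downstream.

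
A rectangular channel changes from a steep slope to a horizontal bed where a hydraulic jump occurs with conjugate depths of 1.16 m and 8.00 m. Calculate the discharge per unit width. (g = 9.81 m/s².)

For a rectangular channel the momentum equation gives q² = ½·g·y₁·y₂·(y₁ + y₂) = ½×9.81×1.16×8.00×9.16 = 417.
q = √417 = 20.4 m²/s.

q = 20.4 m²/s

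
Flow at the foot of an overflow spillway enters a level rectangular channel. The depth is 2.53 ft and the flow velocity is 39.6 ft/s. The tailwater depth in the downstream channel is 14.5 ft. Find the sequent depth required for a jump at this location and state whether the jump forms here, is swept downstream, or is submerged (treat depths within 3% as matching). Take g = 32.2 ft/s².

y₂ = 14.5 ft; the jump forms here

Fr₁ = V₁/√(g·y₁) = 39.6/√(32.2×2.53) = 4.39.
Bélanger equation: y₂/y₁ = ½[√(1 + 8Fr₁²) − 1] = ½[√155.0 − 1] = 5.72.
y₂ = 5.72 × 2.53 = 14.5 ft.
Tailwater y_tw = 14.5 ft: y_tw ≈ y₂, so the jump forms here.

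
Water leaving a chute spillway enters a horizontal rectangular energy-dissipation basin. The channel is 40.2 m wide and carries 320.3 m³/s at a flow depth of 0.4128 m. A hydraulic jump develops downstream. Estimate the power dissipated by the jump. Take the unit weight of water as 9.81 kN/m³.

q = Q/b = 320.3/40.2 = 7.968 m²/s; V₁ = q/y₁ = 19.30 m/s. Fr₁ = V₁/√(g·y₁) = 9.592.
Sequent-depth ratio: y₂/y₁ = ½[√(1 + 8Fr₁²) − 1] = ½[√736.98 − 1] = 13.07.
y₂ = 13.07 × 0.4128 = 5.397 m.
Head loss: ΔE = (y₂ − y₁)³/(4y₁y₂) = (5.397 − 0.4128)³/(4×0.4128×5.397) = 123.8/8.911 = 13.89 m.
P = γ·Q·ΔE = 9.81 × 320.3 × 13.89 = 43654 kW.

P = 43654 kW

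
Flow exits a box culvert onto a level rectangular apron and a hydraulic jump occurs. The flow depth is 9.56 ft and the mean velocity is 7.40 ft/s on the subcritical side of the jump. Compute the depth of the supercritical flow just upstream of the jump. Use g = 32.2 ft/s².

Fr₂ = V₂/√(g·y₂) = 7.40/√(32.2×9.56) = 0.422.
From the momentum equation (using Fr₂), y₁/y₂ = ½[√(1 + 8Fr₂²) − 1] = ½[√2.423 − 1] = 0.278.
y₁ = 0.278 × 9.56 = 2.66 ft.

y₁ = 2.66 ft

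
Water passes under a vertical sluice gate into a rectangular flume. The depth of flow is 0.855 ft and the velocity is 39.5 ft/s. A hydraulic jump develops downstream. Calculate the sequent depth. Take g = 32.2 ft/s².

y₂ = 8.69 ft

Fr₁ = V₁/√(g·y₁) = 39.5/√(32.2×0.855) = 7.53.
Conjugate-depth relation: y₂/y₁ = ½[√(1 + 8Fr₁²) − 1] = ½[√454.4 − 1] = 10.2.
y₂ = 10.2 × 0.855 = 8.69 ft.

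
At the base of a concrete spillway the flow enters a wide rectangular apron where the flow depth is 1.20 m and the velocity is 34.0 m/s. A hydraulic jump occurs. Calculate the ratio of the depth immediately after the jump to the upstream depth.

y₂/y₁ = 13.5

Fr₁ = V₁/√(g·y₁) = 34.0/√(9.81×1.20) = 9.91.
By Bélanger, y₂/y₁ = ½[√(1 + 8Fr₁²) − 1] = ½[√786.6 − 1] = 13.5.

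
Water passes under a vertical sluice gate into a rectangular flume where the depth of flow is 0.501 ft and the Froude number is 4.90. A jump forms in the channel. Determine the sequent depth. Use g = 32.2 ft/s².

Fr₁ = 4.90 (given).
Sequent-depth ratio: y₂/y₁ = ½[√(1 + 8Fr₁²) − 1] = ½[√193.1 − 1] = 6.45.
y₂ = 6.45 × 0.501 = 3.23 ft.

y₂ = 3.23 ft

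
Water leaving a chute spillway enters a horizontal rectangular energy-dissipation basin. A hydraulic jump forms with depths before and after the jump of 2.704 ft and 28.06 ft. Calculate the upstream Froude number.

For a rectangular channel the momentum equation gives q² = ½·g·y₁·y₂·(y₁ + y₂) = ½×32.2×2.704×28.06×30.76 = 37581.
q = √37581 = 193.9 ft²/s.
V₁ = q/y₁ = 71.69 ft/s; Fr₁ = V₁/√(g·y₁) = 7.683.

Fr₁ = 7.683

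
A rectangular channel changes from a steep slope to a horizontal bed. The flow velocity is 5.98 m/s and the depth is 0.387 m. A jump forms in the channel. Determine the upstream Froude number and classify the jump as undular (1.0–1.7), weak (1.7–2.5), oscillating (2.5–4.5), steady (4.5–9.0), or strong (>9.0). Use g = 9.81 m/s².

Fr₁ = V₁/√(g·y₁) = 5.98/√(9.81×0.387) = 3.07.
Fr₁ = 3.07 lies in the oscillating range.

Fr₁ = 3.07; oscillating jump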